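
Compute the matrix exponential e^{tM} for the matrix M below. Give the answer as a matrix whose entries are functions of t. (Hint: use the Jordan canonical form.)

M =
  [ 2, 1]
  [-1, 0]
e^{tM} =
  [t*exp(t) + exp(t), t*exp(t)]
  [-t*exp(t), -t*exp(t) + exp(t)]

Strategy: write M = P · J · P⁻¹ where J is a Jordan canonical form, so e^{tM} = P · e^{tJ} · P⁻¹, and e^{tJ} can be computed block-by-block.

M has Jordan form
J =
  [1, 1]
  [0, 1]
(up to reordering of blocks).

Per-block formulas:
  For a 2×2 Jordan block J_2(1): exp(t · J_2(1)) = e^(1t)·(I + t·N), where N is the 2×2 nilpotent shift.

After assembling e^{tJ} and conjugating by P, we get:

e^{tM} =
  [t*exp(t) + exp(t), t*exp(t)]
  [-t*exp(t), -t*exp(t) + exp(t)]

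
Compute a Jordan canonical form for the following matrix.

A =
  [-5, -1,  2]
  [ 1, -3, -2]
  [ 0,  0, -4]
J_2(-4) ⊕ J_1(-4)

The characteristic polynomial is
  det(x·I − A) = x^3 + 12*x^2 + 48*x + 64 = (x + 4)^3

Eigenvalues and multiplicities (the geometric multiplicity of λ is n − rank(A − λI), which equals the number of Jordan blocks for λ):
  λ = -4: algebraic multiplicity = 3, geometric multiplicity = 2

Determining the block sizes for each eigenvalue:
  λ = -4: 2 blocks summing to 3 forces exactly one block of size 2 and the rest size 1 → block sizes [2, 1]

Assembling the blocks gives a Jordan form
J =
  [-4,  1,  0]
  [ 0, -4,  0]
  [ 0,  0, -4]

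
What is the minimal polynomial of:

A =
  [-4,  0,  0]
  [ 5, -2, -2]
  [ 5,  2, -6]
x^2 + 8*x + 16

The characteristic polynomial is χ_A(x) = (x + 4)^3, so the eigenvalues are known. The minimal polynomial is
  m_A(x) = Π_λ (x − λ)^{k_λ}
where k_λ is the size of the *largest* Jordan block for λ (equivalently, the smallest k with (A − λI)^k v = 0 for every generalised eigenvector v of λ).

  λ = -4: largest Jordan block has size 2, contributing (x + 4)^2

So m_A(x) = (x + 4)^2 = x^2 + 8*x + 16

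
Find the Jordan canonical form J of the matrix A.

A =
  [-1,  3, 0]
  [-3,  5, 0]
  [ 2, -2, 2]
J_2(2) ⊕ J_1(2)

The characteristic polynomial is
  det(x·I − A) = x^3 - 6*x^2 + 12*x - 8 = (x - 2)^3

Eigenvalues and multiplicities (the geometric multiplicity of λ is n − rank(A − λI), which equals the number of Jordan blocks for λ):
  λ = 2: algebraic multiplicity = 3, geometric multiplicity = 2

Determining the block sizes for each eigenvalue:
  λ = 2: 2 blocks summing to 3 forces exactly one block of size 2 and the rest size 1 → block sizes [2, 1]

Assembling the blocks gives a Jordan form
J =
  [2, 1, 0]
  [0, 2, 0]
  [0, 0, 2]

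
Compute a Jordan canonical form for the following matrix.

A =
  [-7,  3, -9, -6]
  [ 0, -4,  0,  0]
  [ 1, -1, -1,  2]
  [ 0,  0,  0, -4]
J_2(-4) ⊕ J_1(-4) ⊕ J_1(-4)

The characteristic polynomial is
  det(x·I − A) = x^4 + 16*x^3 + 96*x^2 + 256*x + 256 = (x + 4)^4

Eigenvalues and multiplicities (the geometric multiplicity of λ is n − rank(A − λI), which equals the number of Jordan blocks for λ):
  λ = -4: algebraic multiplicity = 4, geometric multiplicity = 3

Determining the block sizes for each eigenvalue:
  λ = -4: 3 blocks summing to 4 forces exactly one block of size 2 and the rest size 1 → block sizes [2, 1, 1]

Assembling the blocks gives a Jordan form
J =
  [-4,  1,  0,  0]
  [ 0, -4,  0,  0]
  [ 0,  0, -4,  0]
  [ 0,  0,  0, -4]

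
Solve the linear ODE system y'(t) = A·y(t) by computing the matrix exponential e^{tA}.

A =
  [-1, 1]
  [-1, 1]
e^{tA} =
  [1 - t, t]
  [-t, t + 1]

Strategy: write A = P · J · P⁻¹ where J is a Jordan canonical form, so e^{tA} = P · e^{tJ} · P⁻¹, and e^{tJ} can be computed block-by-block.

A has Jordan form
J =
  [0, 1]
  [0, 0]
(up to reordering of blocks).

Per-block formulas:
  For a 2×2 Jordan block J_2(0): exp(t · J_2(0)) = e^(0t)·(I + t·N), where N is the 2×2 nilpotent shift.

After assembling e^{tJ} and conjugating by P, we get:

e^{tA} =
  [1 - t, t]
  [-t, t + 1]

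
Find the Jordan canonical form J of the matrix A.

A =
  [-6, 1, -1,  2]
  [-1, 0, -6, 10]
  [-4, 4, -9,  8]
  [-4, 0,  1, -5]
J_3(-5) ⊕ J_1(-5)

The characteristic polynomial is
  det(x·I − A) = x^4 + 20*x^3 + 150*x^2 + 500*x + 625 = (x + 5)^4

Eigenvalues and multiplicities (the geometric multiplicity of λ is n − rank(A − λI), which equals the number of Jordan blocks for λ):
  λ = -5: algebraic multiplicity = 4, geometric multiplicity = 2

Determining the block sizes for each eigenvalue:
  λ = -5: with am = 4 and gm = 2, the partition is not yet determined (e.g. several partitions of 4 into 2 parts exist). Let N = A − (-5)·I. Computing rank(N^1) = 2, rank(N^2) = 1, rank(N^3) = 0; the number of blocks of size ≥ j is rank(N^{j−1}) − rank(N^j), giving [2, 1, 1]. So we have 1 block(s) of size 3, 1 block(s) of size 1 → block sizes [3, 1]

Assembling the blocks gives a Jordan form
J =
  [-5,  1,  0,  0]
  [ 0, -5,  1,  0]
  [ 0,  0, -5,  0]
  [ 0,  0,  0, -5]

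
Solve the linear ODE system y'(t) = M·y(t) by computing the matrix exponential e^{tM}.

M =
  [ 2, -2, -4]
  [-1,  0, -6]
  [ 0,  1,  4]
e^{tM} =
  [t^2*exp(2*t) + exp(2*t), -2*t*exp(2*t), 2*t^2*exp(2*t) - 4*t*exp(2*t)]
  [t^2*exp(2*t) - t*exp(2*t), -2*t*exp(2*t) + exp(2*t), 2*t^2*exp(2*t) - 6*t*exp(2*t)]
  [-t^2*exp(2*t)/2, t*exp(2*t), -t^2*exp(2*t) + 2*t*exp(2*t) + exp(2*t)]

Strategy: write M = P · J · P⁻¹ where J is a Jordan canonical form, so e^{tM} = P · e^{tJ} · P⁻¹, and e^{tJ} can be computed block-by-block.

M has Jordan form
J =
  [2, 1, 0]
  [0, 2, 1]
  [0, 0, 2]
(up to reordering of blocks).

Per-block formulas:
  For a 3×3 Jordan block J_3(2): exp(t · J_3(2)) = e^(2t)·(I + t·N + (t^2/2)·N^2), where N is the 3×3 nilpotent shift.

After assembling e^{tJ} and conjugating by P, we get:

e^{tM} =
  [t^2*exp(2*t) + exp(2*t), -2*t*exp(2*t), 2*t^2*exp(2*t) - 4*t*exp(2*t)]
  [t^2*exp(2*t) - t*exp(2*t), -2*t*exp(2*t) + exp(2*t), 2*t^2*exp(2*t) - 6*t*exp(2*t)]
  [-t^2*exp(2*t)/2, t*exp(2*t), -t^2*exp(2*t) + 2*t*exp(2*t) + exp(2*t)]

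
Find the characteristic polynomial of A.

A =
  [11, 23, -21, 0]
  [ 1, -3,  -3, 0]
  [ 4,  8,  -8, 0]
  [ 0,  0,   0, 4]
x^4 - 4*x^3 - 12*x^2 + 32*x + 64

Expanding det(x·I − A) (e.g. by cofactor expansion or by noting that A is similar to its Jordan form J, which has the same characteristic polynomial as A) gives
  χ_A(x) = x^4 - 4*x^3 - 12*x^2 + 32*x + 64
which factors as (x - 4)^2*(x + 2)^2. The eigenvalues (with algebraic multiplicities) are λ = -2 with multiplicity 2, λ = 4 with multiplicity 2.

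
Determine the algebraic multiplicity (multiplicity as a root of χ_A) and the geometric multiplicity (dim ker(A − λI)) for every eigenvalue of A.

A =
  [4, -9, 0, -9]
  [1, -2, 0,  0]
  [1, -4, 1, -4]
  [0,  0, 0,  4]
λ = 1: alg = 3, geom = 1; λ = 4: alg = 1, geom = 1

Step 1 — factor the characteristic polynomial to read off the algebraic multiplicities:
  χ_A(x) = (x - 4)*(x - 1)^3

Step 2 — compute geometric multiplicities via the rank-nullity identity g(λ) = n − rank(A − λI):
  rank(A − (1)·I) = 3, so dim ker(A − (1)·I) = n − 3 = 1
  rank(A − (4)·I) = 3, so dim ker(A − (4)·I) = n − 3 = 1

Summary:
  λ = 1: algebraic multiplicity = 3, geometric multiplicity = 1
  λ = 4: algebraic multiplicity = 1, geometric multiplicity = 1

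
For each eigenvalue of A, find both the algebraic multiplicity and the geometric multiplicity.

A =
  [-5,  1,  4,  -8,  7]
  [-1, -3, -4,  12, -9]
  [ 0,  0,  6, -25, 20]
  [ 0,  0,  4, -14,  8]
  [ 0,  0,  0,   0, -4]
λ = -4: alg = 5, geom = 3

Step 1 — factor the characteristic polynomial to read off the algebraic multiplicities:
  χ_A(x) = (x + 4)^5

Step 2 — compute geometric multiplicities via the rank-nullity identity g(λ) = n − rank(A − λI):
  rank(A − (-4)·I) = 2, so dim ker(A − (-4)·I) = n − 2 = 3

Summary:
  λ = -4: algebraic multiplicity = 5, geometric multiplicity = 3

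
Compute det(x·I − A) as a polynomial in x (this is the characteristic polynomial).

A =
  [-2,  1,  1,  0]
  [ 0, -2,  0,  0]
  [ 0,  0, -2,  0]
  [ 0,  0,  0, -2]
x^4 + 8*x^3 + 24*x^2 + 32*x + 16

Expanding det(x·I − A) (e.g. by cofactor expansion or by noting that A is similar to its Jordan form J, which has the same characteristic polynomial as A) gives
  χ_A(x) = x^4 + 8*x^3 + 24*x^2 + 32*x + 16
which factors as (x + 2)^4. The eigenvalues (with algebraic multiplicities) are λ = -2 with multiplicity 4.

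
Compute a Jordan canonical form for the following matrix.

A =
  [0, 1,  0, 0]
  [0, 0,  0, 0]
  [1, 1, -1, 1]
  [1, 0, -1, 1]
J_2(0) ⊕ J_2(0)

The characteristic polynomial is
  det(x·I − A) = x^4

Eigenvalues and multiplicities (the geometric multiplicity of λ is n − rank(A − λI), which equals the number of Jordan blocks for λ):
  λ = 0: algebraic multiplicity = 4, geometric multiplicity = 2

Determining the block sizes for each eigenvalue:
  λ = 0: with am = 4 and gm = 2, the partition is not yet determined (e.g. several partitions of 4 into 2 parts exist). Let N = A − (0)·I. Computing rank(N^1) = 2, rank(N^2) = 0; the number of blocks of size ≥ j is rank(N^{j−1}) − rank(N^j), giving [2, 2]. So we have 2 block(s) of size 2 → block sizes [2, 2]

Assembling the blocks gives a Jordan form
J =
  [0, 1, 0, 0]
  [0, 0, 0, 0]
  [0, 0, 0, 1]
  [0, 0, 0, 0]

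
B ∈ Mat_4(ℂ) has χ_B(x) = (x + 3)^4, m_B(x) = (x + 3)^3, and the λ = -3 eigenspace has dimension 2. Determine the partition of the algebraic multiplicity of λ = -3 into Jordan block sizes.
Block sizes for λ = -3: [3, 1]

Step 1 — from the characteristic polynomial, algebraic multiplicity of λ = -3 is 4. From dim ker(B − (-3)·I) = 2, there are exactly 2 Jordan blocks for λ = -3.
Step 2 — from the minimal polynomial, the factor (x + 3)^3 tells us the largest block for λ = -3 has size 3.
Step 3 — with total size 4, 2 blocks, and largest block 3, the block sizes (in nonincreasing order) are [3, 1].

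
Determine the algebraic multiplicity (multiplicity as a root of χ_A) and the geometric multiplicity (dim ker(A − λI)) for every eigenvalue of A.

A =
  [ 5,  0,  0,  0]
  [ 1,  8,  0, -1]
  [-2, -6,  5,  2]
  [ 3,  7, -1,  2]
λ = 5: alg = 4, geom = 2

Step 1 — factor the characteristic polynomial to read off the algebraic multiplicities:
  χ_A(x) = (x - 5)^4

Step 2 — compute geometric multiplicities via the rank-nullity identity g(λ) = n − rank(A − λI):
  rank(A − (5)·I) = 2, so dim ker(A − (5)·I) = n − 2 = 2

Summary:
  λ = 5: algebraic multiplicity = 4, geometric multiplicity = 2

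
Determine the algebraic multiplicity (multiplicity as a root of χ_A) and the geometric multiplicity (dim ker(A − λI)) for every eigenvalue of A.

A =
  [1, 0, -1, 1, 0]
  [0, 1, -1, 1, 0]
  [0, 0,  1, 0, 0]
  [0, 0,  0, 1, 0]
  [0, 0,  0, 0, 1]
λ = 1: alg = 5, geom = 4

Step 1 — factor the characteristic polynomial to read off the algebraic multiplicities:
  χ_A(x) = (x - 1)^5

Step 2 — compute geometric multiplicities via the rank-nullity identity g(λ) = n − rank(A − λI):
  rank(A − (1)·I) = 1, so dim ker(A − (1)·I) = n − 1 = 4

Summary:
  λ = 1: algebraic multiplicity = 5, geometric multiplicity = 4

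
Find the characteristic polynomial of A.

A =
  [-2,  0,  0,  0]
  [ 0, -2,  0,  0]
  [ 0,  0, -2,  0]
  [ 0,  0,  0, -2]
x^4 + 8*x^3 + 24*x^2 + 32*x + 16

Expanding det(x·I − A) (e.g. by cofactor expansion or by noting that A is similar to its Jordan form J, which has the same characteristic polynomial as A) gives
  χ_A(x) = x^4 + 8*x^3 + 24*x^2 + 32*x + 16
which factors as (x + 2)^4. The eigenvalues (with algebraic multiplicities) are λ = -2 with multiplicity 4.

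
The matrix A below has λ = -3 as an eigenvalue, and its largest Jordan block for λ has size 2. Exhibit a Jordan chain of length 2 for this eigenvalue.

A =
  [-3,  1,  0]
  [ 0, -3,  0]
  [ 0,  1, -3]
A Jordan chain for λ = -3 of length 2:
v_1 = (1, 0, 1)ᵀ
v_2 = (0, 1, 0)ᵀ

Let N = A − (-3)·I. We want v_2 with N^2 v_2 = 0 but N^1 v_2 ≠ 0; then v_{j-1} := N · v_j for j = 2, …, 2.

Pick v_2 = (0, 1, 0)ᵀ.
Then v_1 = N · v_2 = (1, 0, 1)ᵀ.

Sanity check: (A − (-3)·I) v_1 = (0, 0, 0)ᵀ = 0. ✓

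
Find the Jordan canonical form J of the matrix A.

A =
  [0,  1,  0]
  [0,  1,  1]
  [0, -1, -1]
J_3(0)

The characteristic polynomial is
  det(x·I − A) = x^3

Eigenvalues and multiplicities (the geometric multiplicity of λ is n − rank(A − λI), which equals the number of Jordan blocks for λ):
  λ = 0: algebraic multiplicity = 3, geometric multiplicity = 1

Determining the block sizes for each eigenvalue:
  λ = 0: one block (gm = 1), so the single block has size am = 3 → block sizes [3]

Assembling the blocks gives a Jordan form
J =
  [0, 1, 0]
  [0, 0, 1]
  [0, 0, 0]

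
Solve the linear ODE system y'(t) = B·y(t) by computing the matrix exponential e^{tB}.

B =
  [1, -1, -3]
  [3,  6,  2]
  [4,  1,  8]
e^{tB} =
  [t^2*exp(5*t)/2 - 4*t*exp(5*t) + exp(5*t), -t*exp(5*t), t^2*exp(5*t)/2 - 3*t*exp(5*t)]
  [-t^2*exp(5*t)/2 + 3*t*exp(5*t), t*exp(5*t) + exp(5*t), -t^2*exp(5*t)/2 + 2*t*exp(5*t)]
  [-t^2*exp(5*t)/2 + 4*t*exp(5*t), t*exp(5*t), -t^2*exp(5*t)/2 + 3*t*exp(5*t) + exp(5*t)]

Strategy: write B = P · J · P⁻¹ where J is a Jordan canonical form, so e^{tB} = P · e^{tJ} · P⁻¹, and e^{tJ} can be computed block-by-block.

B has Jordan form
J =
  [5, 1, 0]
  [0, 5, 1]
  [0, 0, 5]
(up to reordering of blocks).

Per-block formulas:
  For a 3×3 Jordan block J_3(5): exp(t · J_3(5)) = e^(5t)·(I + t·N + (t^2/2)·N^2), where N is the 3×3 nilpotent shift.

After assembling e^{tJ} and conjugating by P, we get:

e^{tB} =
  [t^2*exp(5*t)/2 - 4*t*exp(5*t) + exp(5*t), -t*exp(5*t), t^2*exp(5*t)/2 - 3*t*exp(5*t)]
  [-t^2*exp(5*t)/2 + 3*t*exp(5*t), t*exp(5*t) + exp(5*t), -t^2*exp(5*t)/2 + 2*t*exp(5*t)]
  [-t^2*exp(5*t)/2 + 4*t*exp(5*t), t*exp(5*t), -t^2*exp(5*t)/2 + 3*t*exp(5*t) + exp(5*t)]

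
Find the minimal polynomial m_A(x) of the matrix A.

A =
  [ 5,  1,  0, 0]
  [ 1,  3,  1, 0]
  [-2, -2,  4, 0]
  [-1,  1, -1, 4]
x^3 - 12*x^2 + 48*x - 64

The characteristic polynomial is χ_A(x) = (x - 4)^4, so the eigenvalues are known. The minimal polynomial is
  m_A(x) = Π_λ (x − λ)^{k_λ}
where k_λ is the size of the *largest* Jordan block for λ (equivalently, the smallest k with (A − λI)^k v = 0 for every generalised eigenvector v of λ).

  λ = 4: largest Jordan block has size 3, contributing (x − 4)^3

So m_A(x) = (x - 4)^3 = x^3 - 12*x^2 + 48*x - 64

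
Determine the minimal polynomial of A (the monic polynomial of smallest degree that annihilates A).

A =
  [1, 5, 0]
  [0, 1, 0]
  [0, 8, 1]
x^2 - 2*x + 1

The characteristic polynomial is χ_A(x) = (x - 1)^3, so the eigenvalues are known. The minimal polynomial is
  m_A(x) = Π_λ (x − λ)^{k_λ}
where k_λ is the size of the *largest* Jordan block for λ (equivalently, the smallest k with (A − λI)^k v = 0 for every generalised eigenvector v of λ).

  λ = 1: largest Jordan block has size 2, contributing (x − 1)^2

So m_A(x) = (x - 1)^2 = x^2 - 2*x + 1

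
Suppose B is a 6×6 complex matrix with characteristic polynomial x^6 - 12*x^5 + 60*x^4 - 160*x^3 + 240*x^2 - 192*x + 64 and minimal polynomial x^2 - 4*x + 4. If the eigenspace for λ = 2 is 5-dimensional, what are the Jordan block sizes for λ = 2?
Block sizes for λ = 2: [2, 1, 1, 1, 1]

Step 1 — from the characteristic polynomial, algebraic multiplicity of λ = 2 is 6. From dim ker(B − (2)·I) = 5, there are exactly 5 Jordan blocks for λ = 2.
Step 2 — from the minimal polynomial, the factor (x − 2)^2 tells us the largest block for λ = 2 has size 2.
Step 3 — with total size 6, 5 blocks, and largest block 2, the block sizes (in nonincreasing order) are [2, 1, 1, 1, 1].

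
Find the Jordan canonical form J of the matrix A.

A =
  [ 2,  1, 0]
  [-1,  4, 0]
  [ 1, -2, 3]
J_3(3)

The characteristic polynomial is
  det(x·I − A) = x^3 - 9*x^2 + 27*x - 27 = (x - 3)^3

Eigenvalues and multiplicities (the geometric multiplicity of λ is n − rank(A − λI), which equals the number of Jordan blocks for λ):
  λ = 3: algebraic multiplicity = 3, geometric multiplicity = 1

Determining the block sizes for each eigenvalue:
  λ = 3: one block (gm = 1), so the single block has size am = 3 → block sizes [3]

Assembling the blocks gives a Jordan form
J =
  [3, 1, 0]
  [0, 3, 1]
  [0, 0, 3]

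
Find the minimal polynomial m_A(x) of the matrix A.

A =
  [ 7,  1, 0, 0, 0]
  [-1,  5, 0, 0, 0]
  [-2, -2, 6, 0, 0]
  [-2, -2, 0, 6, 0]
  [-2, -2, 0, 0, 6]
x^2 - 12*x + 36

The characteristic polynomial is χ_A(x) = (x - 6)^5, so the eigenvalues are known. The minimal polynomial is
  m_A(x) = Π_λ (x − λ)^{k_λ}
where k_λ is the size of the *largest* Jordan block for λ (equivalently, the smallest k with (A − λI)^k v = 0 for every generalised eigenvector v of λ).

  λ = 6: largest Jordan block has size 2, contributing (x − 6)^2

So m_A(x) = (x - 6)^2 = x^2 - 12*x + 36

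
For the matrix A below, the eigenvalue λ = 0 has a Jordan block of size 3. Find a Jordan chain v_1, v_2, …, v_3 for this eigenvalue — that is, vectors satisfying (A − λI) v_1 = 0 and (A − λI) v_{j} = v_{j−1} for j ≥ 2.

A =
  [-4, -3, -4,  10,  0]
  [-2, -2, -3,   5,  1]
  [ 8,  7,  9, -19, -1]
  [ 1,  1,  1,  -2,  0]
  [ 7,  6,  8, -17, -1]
A Jordan chain for λ = 0 of length 3:
v_1 = (-1, 0, 1, 0, 1)ᵀ
v_2 = (-4, -3, 9, 1, 8)ᵀ
v_3 = (0, 0, 1, 0, 0)ᵀ

Let N = A − (0)·I. We want v_3 with N^3 v_3 = 0 but N^2 v_3 ≠ 0; then v_{j-1} := N · v_j for j = 3, …, 2.

Pick v_3 = (0, 0, 1, 0, 0)ᵀ.
Then v_2 = N · v_3 = (-4, -3, 9, 1, 8)ᵀ.
Then v_1 = N · v_2 = (-1, 0, 1, 0, 1)ᵀ.

Sanity check: (A − (0)·I) v_1 = (0, 0, 0, 0, 0)ᵀ = 0. ✓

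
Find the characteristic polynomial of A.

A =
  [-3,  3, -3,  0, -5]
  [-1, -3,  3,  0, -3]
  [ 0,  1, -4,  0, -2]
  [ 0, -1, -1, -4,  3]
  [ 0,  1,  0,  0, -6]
x^5 + 20*x^4 + 160*x^3 + 640*x^2 + 1280*x + 1024

Expanding det(x·I − A) (e.g. by cofactor expansion or by noting that A is similar to its Jordan form J, which has the same characteristic polynomial as A) gives
  χ_A(x) = x^5 + 20*x^4 + 160*x^3 + 640*x^2 + 1280*x + 1024
which factors as (x + 4)^5. The eigenvalues (with algebraic multiplicities) are λ = -4 with multiplicity 5.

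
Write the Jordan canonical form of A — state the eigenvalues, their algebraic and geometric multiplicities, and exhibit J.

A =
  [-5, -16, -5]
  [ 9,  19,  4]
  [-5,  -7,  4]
J_3(6)

The characteristic polynomial is
  det(x·I − A) = x^3 - 18*x^2 + 108*x - 216 = (x - 6)^3

Eigenvalues and multiplicities (the geometric multiplicity of λ is n − rank(A − λI), which equals the number of Jordan blocks for λ):
  λ = 6: algebraic multiplicity = 3, geometric multiplicity = 1

Determining the block sizes for each eigenvalue:
  λ = 6: one block (gm = 1), so the single block has size am = 3 → block sizes [3]

Assembling the blocks gives a Jordan form
J =
  [6, 1, 0]
  [0, 6, 1]
  [0, 0, 6]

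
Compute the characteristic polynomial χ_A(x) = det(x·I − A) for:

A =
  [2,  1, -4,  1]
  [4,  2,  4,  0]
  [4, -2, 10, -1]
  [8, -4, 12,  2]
x^4 - 16*x^3 + 96*x^2 - 256*x + 256

Expanding det(x·I − A) (e.g. by cofactor expansion or by noting that A is similar to its Jordan form J, which has the same characteristic polynomial as A) gives
  χ_A(x) = x^4 - 16*x^3 + 96*x^2 - 256*x + 256
which factors as (x - 4)^4. The eigenvalues (with algebraic multiplicities) are λ = 4 with multiplicity 4.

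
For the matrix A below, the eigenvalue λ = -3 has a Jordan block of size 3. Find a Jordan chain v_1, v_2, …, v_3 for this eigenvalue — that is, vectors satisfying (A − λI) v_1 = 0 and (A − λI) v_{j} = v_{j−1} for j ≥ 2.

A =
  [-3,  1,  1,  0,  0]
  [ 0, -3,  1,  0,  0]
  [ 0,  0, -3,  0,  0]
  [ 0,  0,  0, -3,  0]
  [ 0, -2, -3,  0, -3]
A Jordan chain for λ = -3 of length 3:
v_1 = (1, 0, 0, 0, -2)ᵀ
v_2 = (1, 1, 0, 0, -3)ᵀ
v_3 = (0, 0, 1, 0, 0)ᵀ

Let N = A − (-3)·I. We want v_3 with N^3 v_3 = 0 but N^2 v_3 ≠ 0; then v_{j-1} := N · v_j for j = 3, …, 2.

Pick v_3 = (0, 0, 1, 0, 0)ᵀ.
Then v_2 = N · v_3 = (1, 1, 0, 0, -3)ᵀ.
Then v_1 = N · v_2 = (1, 0, 0, 0, -2)ᵀ.

Sanity check: (A − (-3)·I) v_1 = (0, 0, 0, 0, 0)ᵀ = 0. ✓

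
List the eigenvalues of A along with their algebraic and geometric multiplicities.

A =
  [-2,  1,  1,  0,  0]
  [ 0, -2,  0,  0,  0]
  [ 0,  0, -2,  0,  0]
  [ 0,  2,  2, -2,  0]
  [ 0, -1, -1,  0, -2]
λ = -2: alg = 5, geom = 4

Step 1 — factor the characteristic polynomial to read off the algebraic multiplicities:
  χ_A(x) = (x + 2)^5

Step 2 — compute geometric multiplicities via the rank-nullity identity g(λ) = n − rank(A − λI):
  rank(A − (-2)·I) = 1, so dim ker(A − (-2)·I) = n − 1 = 4

Summary:
  λ = -2: algebraic multiplicity = 5, geometric multiplicity = 4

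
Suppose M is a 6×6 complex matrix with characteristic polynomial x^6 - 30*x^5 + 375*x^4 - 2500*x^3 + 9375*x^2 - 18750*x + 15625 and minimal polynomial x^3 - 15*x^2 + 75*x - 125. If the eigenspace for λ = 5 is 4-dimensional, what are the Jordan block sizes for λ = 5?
Block sizes for λ = 5: [3, 1, 1, 1]

Step 1 — from the characteristic polynomial, algebraic multiplicity of λ = 5 is 6. From dim ker(M − (5)·I) = 4, there are exactly 4 Jordan blocks for λ = 5.
Step 2 — from the minimal polynomial, the factor (x − 5)^3 tells us the largest block for λ = 5 has size 3.
Step 3 — with total size 6, 4 blocks, and largest block 3, the block sizes (in nonincreasing order) are [3, 1, 1, 1].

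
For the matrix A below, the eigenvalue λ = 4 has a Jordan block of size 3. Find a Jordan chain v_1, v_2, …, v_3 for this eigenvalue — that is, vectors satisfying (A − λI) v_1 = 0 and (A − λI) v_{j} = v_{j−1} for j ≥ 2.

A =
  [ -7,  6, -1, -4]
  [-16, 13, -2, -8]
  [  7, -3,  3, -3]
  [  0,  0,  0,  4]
A Jordan chain for λ = 4 of length 3:
v_1 = (-1, -2, -1, 0)ᵀ
v_2 = (-4, -8, -3, 0)ᵀ
v_3 = (0, 0, 0, 1)ᵀ

Let N = A − (4)·I. We want v_3 with N^3 v_3 = 0 but N^2 v_3 ≠ 0; then v_{j-1} := N · v_j for j = 3, …, 2.

Pick v_3 = (0, 0, 0, 1)ᵀ.
Then v_2 = N · v_3 = (-4, -8, -3, 0)ᵀ.
Then v_1 = N · v_2 = (-1, -2, -1, 0)ᵀ.

Sanity check: (A − (4)·I) v_1 = (0, 0, 0, 0)ᵀ = 0. ✓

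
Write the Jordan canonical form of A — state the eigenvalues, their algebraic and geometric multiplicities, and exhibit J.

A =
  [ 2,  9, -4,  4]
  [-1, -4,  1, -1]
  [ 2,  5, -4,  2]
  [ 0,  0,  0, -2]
J_3(-2) ⊕ J_1(-2)

The characteristic polynomial is
  det(x·I − A) = x^4 + 8*x^3 + 24*x^2 + 32*x + 16 = (x + 2)^4

Eigenvalues and multiplicities (the geometric multiplicity of λ is n − rank(A − λI), which equals the number of Jordan blocks for λ):
  λ = -2: algebraic multiplicity = 4, geometric multiplicity = 2

Determining the block sizes for each eigenvalue:
  λ = -2: with am = 4 and gm = 2, the partition is not yet determined (e.g. several partitions of 4 into 2 parts exist). Let N = A − (-2)·I. Computing rank(N^1) = 2, rank(N^2) = 1, rank(N^3) = 0; the number of blocks of size ≥ j is rank(N^{j−1}) − rank(N^j), giving [2, 1, 1]. So we have 1 block(s) of size 3, 1 block(s) of size 1 → block sizes [3, 1]

Assembling the blocks gives a Jordan form
J =
  [-2,  1,  0,  0]
  [ 0, -2,  1,  0]
  [ 0,  0, -2,  0]
  [ 0,  0,  0, -2]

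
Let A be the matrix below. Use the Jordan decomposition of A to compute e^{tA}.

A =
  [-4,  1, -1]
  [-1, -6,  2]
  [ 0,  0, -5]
e^{tA} =
  [t*exp(-5*t) + exp(-5*t), t*exp(-5*t), t^2*exp(-5*t)/2 - t*exp(-5*t)]
  [-t*exp(-5*t), -t*exp(-5*t) + exp(-5*t), -t^2*exp(-5*t)/2 + 2*t*exp(-5*t)]
  [0, 0, exp(-5*t)]

Strategy: write A = P · J · P⁻¹ where J is a Jordan canonical form, so e^{tA} = P · e^{tJ} · P⁻¹, and e^{tJ} can be computed block-by-block.

A has Jordan form
J =
  [-5,  1,  0]
  [ 0, -5,  1]
  [ 0,  0, -5]
(up to reordering of blocks).

Per-block formulas:
  For a 3×3 Jordan block J_3(-5): exp(t · J_3(-5)) = e^(-5t)·(I + t·N + (t^2/2)·N^2), where N is the 3×3 nilpotent shift.

After assembling e^{tJ} and conjugating by P, we get:

e^{tA} =
  [t*exp(-5*t) + exp(-5*t), t*exp(-5*t), t^2*exp(-5*t)/2 - t*exp(-5*t)]
  [-t*exp(-5*t), -t*exp(-5*t) + exp(-5*t), -t^2*exp(-5*t)/2 + 2*t*exp(-5*t)]
  [0, 0, exp(-5*t)]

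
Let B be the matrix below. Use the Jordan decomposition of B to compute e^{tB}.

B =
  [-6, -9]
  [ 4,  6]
e^{tB} =
  [1 - 6*t, -9*t]
  [4*t, 6*t + 1]

Strategy: write B = P · J · P⁻¹ where J is a Jordan canonical form, so e^{tB} = P · e^{tJ} · P⁻¹, and e^{tJ} can be computed block-by-block.

B has Jordan form
J =
  [0, 1]
  [0, 0]
(up to reordering of blocks).

Per-block formulas:
  For a 2×2 Jordan block J_2(0): exp(t · J_2(0)) = e^(0t)·(I + t·N), where N is the 2×2 nilpotent shift.

After assembling e^{tJ} and conjugating by P, we get:

e^{tB} =
  [1 - 6*t, -9*t]
  [4*t, 6*t + 1]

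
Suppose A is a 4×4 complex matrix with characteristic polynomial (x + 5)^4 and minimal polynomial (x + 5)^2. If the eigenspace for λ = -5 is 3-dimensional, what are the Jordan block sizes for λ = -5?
Block sizes for λ = -5: [2, 1, 1]

Step 1 — from the characteristic polynomial, algebraic multiplicity of λ = -5 is 4. From dim ker(A − (-5)·I) = 3, there are exactly 3 Jordan blocks for λ = -5.
Step 2 — from the minimal polynomial, the factor (x + 5)^2 tells us the largest block for λ = -5 has size 2.
Step 3 — with total size 4, 3 blocks, and largest block 2, the block sizes (in nonincreasing order) are [2, 1, 1].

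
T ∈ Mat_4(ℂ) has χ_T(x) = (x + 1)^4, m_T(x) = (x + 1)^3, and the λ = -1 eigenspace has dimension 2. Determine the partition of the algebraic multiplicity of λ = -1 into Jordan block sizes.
Block sizes for λ = -1: [3, 1]

Step 1 — from the characteristic polynomial, algebraic multiplicity of λ = -1 is 4. From dim ker(T − (-1)·I) = 2, there are exactly 2 Jordan blocks for λ = -1.
Step 2 — from the minimal polynomial, the factor (x + 1)^3 tells us the largest block for λ = -1 has size 3.
Step 3 — with total size 4, 2 blocks, and largest block 3, the block sizes (in nonincreasing order) are [3, 1].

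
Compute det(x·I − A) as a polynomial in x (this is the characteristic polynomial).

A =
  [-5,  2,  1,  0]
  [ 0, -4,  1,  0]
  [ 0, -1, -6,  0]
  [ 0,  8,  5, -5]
x^4 + 20*x^3 + 150*x^2 + 500*x + 625

Expanding det(x·I − A) (e.g. by cofactor expansion or by noting that A is similar to its Jordan form J, which has the same characteristic polynomial as A) gives
  χ_A(x) = x^4 + 20*x^3 + 150*x^2 + 500*x + 625
which factors as (x + 5)^4. The eigenvalues (with algebraic multiplicities) are λ = -5 with multiplicity 4.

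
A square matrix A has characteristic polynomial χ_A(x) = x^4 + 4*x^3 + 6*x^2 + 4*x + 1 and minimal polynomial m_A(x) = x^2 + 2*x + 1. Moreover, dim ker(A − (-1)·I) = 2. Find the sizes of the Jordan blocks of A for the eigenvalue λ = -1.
Block sizes for λ = -1: [2, 2]

Step 1 — from the characteristic polynomial, algebraic multiplicity of λ = -1 is 4. From dim ker(A − (-1)·I) = 2, there are exactly 2 Jordan blocks for λ = -1.
Step 2 — from the minimal polynomial, the factor (x + 1)^2 tells us the largest block for λ = -1 has size 2.
Step 3 — with total size 4, 2 blocks, and largest block 2, the block sizes (in nonincreasing order) are [2, 2].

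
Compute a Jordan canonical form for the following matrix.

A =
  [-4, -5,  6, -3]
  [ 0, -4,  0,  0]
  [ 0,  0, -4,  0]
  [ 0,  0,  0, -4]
J_2(-4) ⊕ J_1(-4) ⊕ J_1(-4)

The characteristic polynomial is
  det(x·I − A) = x^4 + 16*x^3 + 96*x^2 + 256*x + 256 = (x + 4)^4

Eigenvalues and multiplicities (the geometric multiplicity of λ is n − rank(A − λI), which equals the number of Jordan blocks for λ):
  λ = -4: algebraic multiplicity = 4, geometric multiplicity = 3

Determining the block sizes for each eigenvalue:
  λ = -4: 3 blocks summing to 4 forces exactly one block of size 2 and the rest size 1 → block sizes [2, 1, 1]

Assembling the blocks gives a Jordan form
J =
  [-4,  1,  0,  0]
  [ 0, -4,  0,  0]
  [ 0,  0, -4,  0]
  [ 0,  0,  0, -4]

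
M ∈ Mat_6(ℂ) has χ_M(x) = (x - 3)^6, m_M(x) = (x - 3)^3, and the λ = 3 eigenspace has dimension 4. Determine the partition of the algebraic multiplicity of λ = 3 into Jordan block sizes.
Block sizes for λ = 3: [3, 1, 1, 1]

Step 1 — from the characteristic polynomial, algebraic multiplicity of λ = 3 is 6. From dim ker(M − (3)·I) = 4, there are exactly 4 Jordan blocks for λ = 3.
Step 2 — from the minimal polynomial, the factor (x − 3)^3 tells us the largest block for λ = 3 has size 3.
Step 3 — with total size 6, 4 blocks, and largest block 3, the block sizes (in nonincreasing order) are [3, 1, 1, 1].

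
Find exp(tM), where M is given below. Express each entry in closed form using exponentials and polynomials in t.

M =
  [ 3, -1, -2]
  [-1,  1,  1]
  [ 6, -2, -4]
e^{tM} =
  [-t^2 + 3*t + 1, -t, t^2/2 - 2*t]
  [t^2 - t, t + 1, -t^2/2 + t]
  [-2*t^2 + 6*t, -2*t, t^2 - 4*t + 1]

Strategy: write M = P · J · P⁻¹ where J is a Jordan canonical form, so e^{tM} = P · e^{tJ} · P⁻¹, and e^{tJ} can be computed block-by-block.

M has Jordan form
J =
  [0, 1, 0]
  [0, 0, 1]
  [0, 0, 0]
(up to reordering of blocks).

Per-block formulas:
  For a 3×3 Jordan block J_3(0): exp(t · J_3(0)) = e^(0t)·(I + t·N + (t^2/2)·N^2), where N is the 3×3 nilpotent shift.

After assembling e^{tJ} and conjugating by P, we get:

e^{tM} =
  [-t^2 + 3*t + 1, -t, t^2/2 - 2*t]
  [t^2 - t, t + 1, -t^2/2 + t]
  [-2*t^2 + 6*t, -2*t, t^2 - 4*t + 1]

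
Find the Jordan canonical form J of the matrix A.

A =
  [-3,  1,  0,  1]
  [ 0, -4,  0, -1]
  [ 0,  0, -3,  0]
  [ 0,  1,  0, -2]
J_2(-3) ⊕ J_1(-3) ⊕ J_1(-3)

The characteristic polynomial is
  det(x·I − A) = x^4 + 12*x^3 + 54*x^2 + 108*x + 81 = (x + 3)^4

Eigenvalues and multiplicities (the geometric multiplicity of λ is n − rank(A − λI), which equals the number of Jordan blocks for λ):
  λ = -3: algebraic multiplicity = 4, geometric multiplicity = 3

Determining the block sizes for each eigenvalue:
  λ = -3: 3 blocks summing to 4 forces exactly one block of size 2 and the rest size 1 → block sizes [2, 1, 1]

Assembling the blocks gives a Jordan form
J =
  [-3,  1,  0,  0]
  [ 0, -3,  0,  0]
  [ 0,  0, -3,  0]
  [ 0,  0,  0, -3]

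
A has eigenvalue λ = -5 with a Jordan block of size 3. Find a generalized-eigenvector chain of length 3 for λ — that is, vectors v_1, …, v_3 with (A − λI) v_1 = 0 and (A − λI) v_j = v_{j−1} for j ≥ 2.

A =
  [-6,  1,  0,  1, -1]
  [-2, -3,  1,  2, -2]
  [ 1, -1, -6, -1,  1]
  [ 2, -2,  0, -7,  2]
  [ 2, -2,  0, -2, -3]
A Jordan chain for λ = -5 of length 3:
v_1 = (-1, -1, 0, 2, 2)ᵀ
v_2 = (-1, -2, 1, 2, 2)ᵀ
v_3 = (1, 0, 0, 0, 0)ᵀ

Let N = A − (-5)·I. We want v_3 with N^3 v_3 = 0 but N^2 v_3 ≠ 0; then v_{j-1} := N · v_j for j = 3, …, 2.

Pick v_3 = (1, 0, 0, 0, 0)ᵀ.
Then v_2 = N · v_3 = (-1, -2, 1, 2, 2)ᵀ.
Then v_1 = N · v_2 = (-1, -1, 0, 2, 2)ᵀ.

Sanity check: (A − (-5)·I) v_1 = (0, 0, 0, 0, 0)ᵀ = 0. ✓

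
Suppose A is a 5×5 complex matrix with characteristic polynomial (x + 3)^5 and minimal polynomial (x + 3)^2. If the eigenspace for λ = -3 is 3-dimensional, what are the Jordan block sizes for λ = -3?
Block sizes for λ = -3: [2, 2, 1]

Step 1 — from the characteristic polynomial, algebraic multiplicity of λ = -3 is 5. From dim ker(A − (-3)·I) = 3, there are exactly 3 Jordan blocks for λ = -3.
Step 2 — from the minimal polynomial, the factor (x + 3)^2 tells us the largest block for λ = -3 has size 2.
Step 3 — with total size 5, 3 blocks, and largest block 2, the block sizes (in nonincreasing order) are [2, 2, 1].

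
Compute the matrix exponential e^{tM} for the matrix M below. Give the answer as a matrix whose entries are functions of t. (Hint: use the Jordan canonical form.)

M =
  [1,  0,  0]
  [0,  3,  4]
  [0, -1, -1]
e^{tM} =
  [exp(t), 0, 0]
  [0, 2*t*exp(t) + exp(t), 4*t*exp(t)]
  [0, -t*exp(t), -2*t*exp(t) + exp(t)]

Strategy: write M = P · J · P⁻¹ where J is a Jordan canonical form, so e^{tM} = P · e^{tJ} · P⁻¹, and e^{tJ} can be computed block-by-block.

M has Jordan form
J =
  [1, 1, 0]
  [0, 1, 0]
  [0, 0, 1]
(up to reordering of blocks).

Per-block formulas:
  For a 2×2 Jordan block J_2(1): exp(t · J_2(1)) = e^(1t)·(I + t·N), where N is the 2×2 nilpotent shift.
  For a 1×1 block at λ = 1: exp(t · [1]) = [e^(1t)].

After assembling e^{tJ} and conjugating by P, we get:

e^{tM} =
  [exp(t), 0, 0]
  [0, 2*t*exp(t) + exp(t), 4*t*exp(t)]
  [0, -t*exp(t), -2*t*exp(t) + exp(t)]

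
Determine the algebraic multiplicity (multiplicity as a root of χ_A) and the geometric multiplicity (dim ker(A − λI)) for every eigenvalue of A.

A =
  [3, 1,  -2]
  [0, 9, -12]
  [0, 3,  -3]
λ = 3: alg = 3, geom = 2

Step 1 — factor the characteristic polynomial to read off the algebraic multiplicities:
  χ_A(x) = (x - 3)^3

Step 2 — compute geometric multiplicities via the rank-nullity identity g(λ) = n − rank(A − λI):
  rank(A − (3)·I) = 1, so dim ker(A − (3)·I) = n − 1 = 2

Summary:
  λ = 3: algebraic multiplicity = 3, geometric multiplicity = 2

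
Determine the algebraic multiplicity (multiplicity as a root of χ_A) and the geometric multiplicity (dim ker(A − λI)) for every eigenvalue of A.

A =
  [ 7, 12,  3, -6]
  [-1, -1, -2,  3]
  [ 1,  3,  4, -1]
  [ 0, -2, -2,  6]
λ = 4: alg = 4, geom = 2

Step 1 — factor the characteristic polynomial to read off the algebraic multiplicities:
  χ_A(x) = (x - 4)^4

Step 2 — compute geometric multiplicities via the rank-nullity identity g(λ) = n − rank(A − λI):
  rank(A − (4)·I) = 2, so dim ker(A − (4)·I) = n − 2 = 2

Summary:
  λ = 4: algebraic multiplicity = 4, geometric multiplicity = 2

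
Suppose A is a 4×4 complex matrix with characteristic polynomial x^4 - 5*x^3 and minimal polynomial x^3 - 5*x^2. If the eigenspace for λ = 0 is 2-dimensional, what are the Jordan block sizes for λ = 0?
Block sizes for λ = 0: [2, 1]

Step 1 — from the characteristic polynomial, algebraic multiplicity of λ = 0 is 3. From dim ker(A − (0)·I) = 2, there are exactly 2 Jordan blocks for λ = 0.
Step 2 — from the minimal polynomial, the factor (x − 0)^2 tells us the largest block for λ = 0 has size 2.
Step 3 — with total size 3, 2 blocks, and largest block 2, the block sizes (in nonincreasing order) are [2, 1].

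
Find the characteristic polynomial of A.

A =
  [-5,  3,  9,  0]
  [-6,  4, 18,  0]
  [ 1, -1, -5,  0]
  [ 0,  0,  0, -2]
x^4 + 8*x^3 + 24*x^2 + 32*x + 16

Expanding det(x·I − A) (e.g. by cofactor expansion or by noting that A is similar to its Jordan form J, which has the same characteristic polynomial as A) gives
  χ_A(x) = x^4 + 8*x^3 + 24*x^2 + 32*x + 16
which factors as (x + 2)^4. The eigenvalues (with algebraic multiplicities) are λ = -2 with multiplicity 4.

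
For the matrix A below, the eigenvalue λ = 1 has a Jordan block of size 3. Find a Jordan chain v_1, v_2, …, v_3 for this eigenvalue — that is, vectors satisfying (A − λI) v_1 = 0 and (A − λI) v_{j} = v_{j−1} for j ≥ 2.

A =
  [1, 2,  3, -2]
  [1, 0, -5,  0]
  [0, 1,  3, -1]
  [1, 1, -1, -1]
A Jordan chain for λ = 1 of length 3:
v_1 = (1, 1, 0, 1)ᵀ
v_2 = (-2, 2, -1, 0)ᵀ
v_3 = (1, -1, 0, 0)ᵀ

Let N = A − (1)·I. We want v_3 with N^3 v_3 = 0 but N^2 v_3 ≠ 0; then v_{j-1} := N · v_j for j = 3, …, 2.

Pick v_3 = (1, -1, 0, 0)ᵀ.
Then v_2 = N · v_3 = (-2, 2, -1, 0)ᵀ.
Then v_1 = N · v_2 = (1, 1, 0, 1)ᵀ.

Sanity check: (A − (1)·I) v_1 = (0, 0, 0, 0)ᵀ = 0. ✓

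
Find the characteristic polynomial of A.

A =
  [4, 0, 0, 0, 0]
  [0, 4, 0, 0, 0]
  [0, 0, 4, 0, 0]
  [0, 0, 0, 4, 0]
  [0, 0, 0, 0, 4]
x^5 - 20*x^4 + 160*x^3 - 640*x^2 + 1280*x - 1024

Expanding det(x·I − A) (e.g. by cofactor expansion or by noting that A is similar to its Jordan form J, which has the same characteristic polynomial as A) gives
  χ_A(x) = x^5 - 20*x^4 + 160*x^3 - 640*x^2 + 1280*x - 1024
which factors as (x - 4)^5. The eigenvalues (with algebraic multiplicities) are λ = 4 with multiplicity 5.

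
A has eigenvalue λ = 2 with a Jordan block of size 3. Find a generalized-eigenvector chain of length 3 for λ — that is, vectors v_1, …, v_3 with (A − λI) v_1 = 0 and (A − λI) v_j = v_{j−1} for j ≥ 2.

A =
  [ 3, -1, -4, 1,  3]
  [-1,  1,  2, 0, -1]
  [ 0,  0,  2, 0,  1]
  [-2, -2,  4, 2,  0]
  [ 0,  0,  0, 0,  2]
A Jordan chain for λ = 2 of length 3:
v_1 = (-2, 2, 0, 4, 0)ᵀ
v_2 = (-1, -1, 0, -2, 0)ᵀ
v_3 = (0, 1, 0, 0, 0)ᵀ

Let N = A − (2)·I. We want v_3 with N^3 v_3 = 0 but N^2 v_3 ≠ 0; then v_{j-1} := N · v_j for j = 3, …, 2.

Pick v_3 = (0, 1, 0, 0, 0)ᵀ.
Then v_2 = N · v_3 = (-1, -1, 0, -2, 0)ᵀ.
Then v_1 = N · v_2 = (-2, 2, 0, 4, 0)ᵀ.

Sanity check: (A − (2)·I) v_1 = (0, 0, 0, 0, 0)ᵀ = 0. ✓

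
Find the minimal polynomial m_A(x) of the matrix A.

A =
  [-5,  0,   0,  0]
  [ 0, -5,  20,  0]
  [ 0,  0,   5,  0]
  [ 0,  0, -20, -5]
x^2 - 25

The characteristic polynomial is χ_A(x) = (x - 5)*(x + 5)^3, so the eigenvalues are known. The minimal polynomial is
  m_A(x) = Π_λ (x − λ)^{k_λ}
where k_λ is the size of the *largest* Jordan block for λ (equivalently, the smallest k with (A − λI)^k v = 0 for every generalised eigenvector v of λ).

  λ = -5: largest Jordan block has size 1, contributing (x + 5)
  λ = 5: largest Jordan block has size 1, contributing (x − 5)

So m_A(x) = (x - 5)*(x + 5) = x^2 - 25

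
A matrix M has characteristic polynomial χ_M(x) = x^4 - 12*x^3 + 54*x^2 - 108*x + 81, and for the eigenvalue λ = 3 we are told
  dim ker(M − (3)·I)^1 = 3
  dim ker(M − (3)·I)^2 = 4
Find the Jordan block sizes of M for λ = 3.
Block sizes for λ = 3: [2, 1, 1]

From the dimensions of kernels of powers, the number of Jordan blocks of size at least j is d_j − d_{j−1} where d_j = dim ker(N^j) (with d_0 = 0). Computing the differences gives [3, 1].
The number of blocks of size exactly k is (#blocks of size ≥ k) − (#blocks of size ≥ k + 1), so the partition is: 2 block(s) of size 1, 1 block(s) of size 2.
In nonincreasing order the block sizes are [2, 1, 1].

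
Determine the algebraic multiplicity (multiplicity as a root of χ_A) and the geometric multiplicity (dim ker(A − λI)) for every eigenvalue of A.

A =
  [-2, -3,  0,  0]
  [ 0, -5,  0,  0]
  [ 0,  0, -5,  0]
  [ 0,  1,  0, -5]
λ = -5: alg = 3, geom = 2; λ = -2: alg = 1, geom = 1

Step 1 — factor the characteristic polynomial to read off the algebraic multiplicities:
  χ_A(x) = (x + 2)*(x + 5)^3

Step 2 — compute geometric multiplicities via the rank-nullity identity g(λ) = n − rank(A − λI):
  rank(A − (-5)·I) = 2, so dim ker(A − (-5)·I) = n − 2 = 2
  rank(A − (-2)·I) = 3, so dim ker(A − (-2)·I) = n − 3 = 1

Summary:
  λ = -5: algebraic multiplicity = 3, geometric multiplicity = 2
  λ = -2: algebraic multiplicity = 1, geometric multiplicity = 1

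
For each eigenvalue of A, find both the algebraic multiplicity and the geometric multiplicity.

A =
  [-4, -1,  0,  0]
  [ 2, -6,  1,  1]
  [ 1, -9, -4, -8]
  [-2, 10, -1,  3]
λ = -5: alg = 3, geom = 1; λ = 4: alg = 1, geom = 1

Step 1 — factor the characteristic polynomial to read off the algebraic multiplicities:
  χ_A(x) = (x - 4)*(x + 5)^3

Step 2 — compute geometric multiplicities via the rank-nullity identity g(λ) = n − rank(A − λI):
  rank(A − (-5)·I) = 3, so dim ker(A − (-5)·I) = n − 3 = 1
  rank(A − (4)·I) = 3, so dim ker(A − (4)·I) = n − 3 = 1

Summary:
  λ = -5: algebraic multiplicity = 3, geometric multiplicity = 1
  λ = 4: algebraic multiplicity = 1, geometric multiplicity = 1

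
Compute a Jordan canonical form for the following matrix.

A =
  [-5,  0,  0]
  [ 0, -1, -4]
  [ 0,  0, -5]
J_1(-5) ⊕ J_1(-5) ⊕ J_1(-1)

The characteristic polynomial is
  det(x·I − A) = x^3 + 11*x^2 + 35*x + 25 = (x + 1)*(x + 5)^2

Eigenvalues and multiplicities (the geometric multiplicity of λ is n − rank(A − λI), which equals the number of Jordan blocks for λ):
  λ = -5: algebraic multiplicity = 2, geometric multiplicity = 2
  λ = -1: algebraic multiplicity = 1, geometric multiplicity = 1

Determining the block sizes for each eigenvalue:
  λ = -5: gm = am = 2, so every block has size 1 → block sizes [1, 1]
  λ = -1: one block (gm = 1), so the single block has size am = 1 → block sizes [1]

Assembling the blocks gives a Jordan form
J =
  [-5,  0,  0]
  [ 0, -5,  0]
  [ 0,  0, -1]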